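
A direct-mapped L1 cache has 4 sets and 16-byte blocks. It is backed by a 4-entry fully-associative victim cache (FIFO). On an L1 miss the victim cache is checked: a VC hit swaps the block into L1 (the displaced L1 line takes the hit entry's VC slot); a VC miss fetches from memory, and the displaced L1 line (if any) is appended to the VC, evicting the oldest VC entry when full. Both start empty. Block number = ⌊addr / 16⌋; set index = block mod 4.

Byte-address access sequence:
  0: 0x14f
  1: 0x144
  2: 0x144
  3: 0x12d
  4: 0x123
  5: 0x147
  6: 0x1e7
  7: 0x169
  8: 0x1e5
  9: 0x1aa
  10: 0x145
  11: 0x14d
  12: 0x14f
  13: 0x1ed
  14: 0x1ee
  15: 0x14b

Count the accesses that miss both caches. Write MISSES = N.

0: 0x14f (blk 20, set 0) → MISS  vc=[]
1: 0x144 (blk 20, set 0) → L1-HIT  vc=[]
2: 0x144 (blk 20, set 0) → L1-HIT  vc=[]
3: 0x12d (blk 18, set 2) → MISS  vc=[]
4: 0x123 (blk 18, set 2) → L1-HIT  vc=[]
5: 0x147 (blk 20, set 0) → L1-HIT  vc=[]
6: 0x1e7 (blk 30, set 2) → MISS  vc=[18]
7: 0x169 (blk 22, set 2) → MISS  vc=[18, 30]
8: 0x1e5 (blk 30, set 2) → VC-HIT  vc=[18, 22]
9: 0x1aa (blk 26, set 2) → MISS  vc=[18, 22, 30]
10: 0x145 (blk 20, set 0) → L1-HIT  vc=[18, 22, 30]
11: 0x14d (blk 20, set 0) → L1-HIT  vc=[18, 22, 30]
12: 0x14f (blk 20, set 0) → L1-HIT  vc=[18, 22, 30]
13: 0x1ed (blk 30, set 2) → VC-HIT  vc=[18, 22, 26]
14: 0x1ee (blk 30, set 2) → L1-HIT  vc=[18, 22, 26]
15: 0x14b (blk 20, set 0) → L1-HIT  vc=[18, 22, 26]

MISSES = 5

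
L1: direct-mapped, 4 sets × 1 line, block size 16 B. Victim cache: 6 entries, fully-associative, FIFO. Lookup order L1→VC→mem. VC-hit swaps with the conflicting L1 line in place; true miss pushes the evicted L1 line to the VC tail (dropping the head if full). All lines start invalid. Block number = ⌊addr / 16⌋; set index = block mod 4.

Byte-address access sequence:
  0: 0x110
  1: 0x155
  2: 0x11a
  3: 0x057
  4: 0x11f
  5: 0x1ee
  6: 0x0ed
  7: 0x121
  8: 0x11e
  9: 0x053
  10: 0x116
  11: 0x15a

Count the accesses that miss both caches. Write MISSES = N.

  [0] addr=0x110 blk=17 s=1: MISS | VC []
  [1] addr=0x155 blk=21 s=1: MISS | VC [17]
  [2] addr=0x11a blk=17 s=1: VC-HIT | VC [21]
  [3] addr=0x57 blk=5 s=1: MISS | VC [21, 17]
  [4] addr=0x11f blk=17 s=1: VC-HIT | VC [21, 5]
  [5] addr=0x1ee blk=30 s=2: MISS | VC [21, 5]
  [6] addr=0xed blk=14 s=2: MISS | VC [21, 5, 30]
  [7] addr=0x121 blk=18 s=2: MISS | VC [21, 5, 30, 14]
  [8] addr=0x11e blk=17 s=1: L1-HIT | VC [21, 5, 30, 14]
  [9] addr=0x53 blk=5 s=1: VC-HIT | VC [21, 17, 30, 14]
  [10] addr=0x116 blk=17 s=1: VC-HIT | VC [21, 5, 30, 14]
  [11] addr=0x15a blk=21 s=1: VC-HIT | VC [17, 5, 30, 14]

MISSES = 6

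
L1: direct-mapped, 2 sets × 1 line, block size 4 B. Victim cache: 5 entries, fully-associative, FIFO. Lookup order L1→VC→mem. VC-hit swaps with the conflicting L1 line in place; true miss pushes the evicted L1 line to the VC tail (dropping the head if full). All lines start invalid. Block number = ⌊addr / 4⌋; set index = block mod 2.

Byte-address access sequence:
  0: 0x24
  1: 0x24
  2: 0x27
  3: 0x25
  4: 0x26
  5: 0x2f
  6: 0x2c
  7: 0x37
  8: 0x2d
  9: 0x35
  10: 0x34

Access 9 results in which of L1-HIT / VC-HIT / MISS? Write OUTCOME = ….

#0 0x24→b9/s1 MISS; vc=[]
#1 0x24→b9/s1 L1-HIT; vc=[]
#2 0x27→b9/s1 L1-HIT; vc=[]
#3 0x25→b9/s1 L1-HIT; vc=[]
#4 0x26→b9/s1 L1-HIT; vc=[]
#5 0x2f→b11/s1 MISS; vc=[9]
#6 0x2c→b11/s1 L1-HIT; vc=[9]
#7 0x37→b13/s1 MISS; vc=[9,11]
#8 0x2d→b11/s1 VC-HIT; vc=[9,13]
#9 0x35→b13/s1 VC-HIT; vc=[9,11]
#10 0x34→b13/s1 L1-HIT; vc=[9,11]

OUTCOME = VC-HIT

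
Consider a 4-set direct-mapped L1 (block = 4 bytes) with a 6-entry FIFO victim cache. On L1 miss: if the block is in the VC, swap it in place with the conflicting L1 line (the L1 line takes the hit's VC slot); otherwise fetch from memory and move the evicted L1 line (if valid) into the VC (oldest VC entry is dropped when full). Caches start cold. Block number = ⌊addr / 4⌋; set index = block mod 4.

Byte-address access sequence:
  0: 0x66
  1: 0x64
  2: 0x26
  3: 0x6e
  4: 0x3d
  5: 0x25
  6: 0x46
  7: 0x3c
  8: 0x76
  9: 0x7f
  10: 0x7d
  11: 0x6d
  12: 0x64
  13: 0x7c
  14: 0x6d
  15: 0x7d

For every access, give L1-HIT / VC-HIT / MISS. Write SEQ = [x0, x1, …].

0: 0x66 (blk 25, set 1) → MISS  vc=[]
1: 0x64 (blk 25, set 1) → L1-HIT  vc=[]
2: 0x26 (blk 9, set 1) → MISS  vc=[25]
3: 0x6e (blk 27, set 3) → MISS  vc=[25]
4: 0x3d (blk 15, set 3) → MISS  vc=[25, 27]
5: 0x25 (blk 9, set 1) → L1-HIT  vc=[25, 27]
6: 0x46 (blk 17, set 1) → MISS  vc=[25, 27, 9]
7: 0x3c (blk 15, set 3) → L1-HIT  vc=[25, 27, 9]
8: 0x76 (blk 29, set 1) → MISS  vc=[25, 27, 9, 17]
9: 0x7f (blk 31, set 3) → MISS  vc=[25, 27, 9, 17, 15]
10: 0x7d (blk 31, set 3) → L1-HIT  vc=[25, 27, 9, 17, 15]
11: 0x6d (blk 27, set 3) → VC-HIT  vc=[25, 31, 9, 17, 15]
12: 0x64 (blk 25, set 1) → VC-HIT  vc=[29, 31, 9, 17, 15]
13: 0x7c (blk 31, set 3) → VC-HIT  vc=[29, 27, 9, 17, 15]
14: 0x6d (blk 27, set 3) → VC-HIT  vc=[29, 31, 9, 17, 15]
15: 0x7d (blk 31, set 3) → VC-HIT  vc=[29, 27, 9, 17, 15]

SEQ = [MISS, L1-HIT, MISS, MISS, MISS, L1-HIT, MISS, L1-HIT, MISS, MISS, L1-HIT, VC-HIT, VC-HIT, VC-HIT, VC-HIT, VC-HIT]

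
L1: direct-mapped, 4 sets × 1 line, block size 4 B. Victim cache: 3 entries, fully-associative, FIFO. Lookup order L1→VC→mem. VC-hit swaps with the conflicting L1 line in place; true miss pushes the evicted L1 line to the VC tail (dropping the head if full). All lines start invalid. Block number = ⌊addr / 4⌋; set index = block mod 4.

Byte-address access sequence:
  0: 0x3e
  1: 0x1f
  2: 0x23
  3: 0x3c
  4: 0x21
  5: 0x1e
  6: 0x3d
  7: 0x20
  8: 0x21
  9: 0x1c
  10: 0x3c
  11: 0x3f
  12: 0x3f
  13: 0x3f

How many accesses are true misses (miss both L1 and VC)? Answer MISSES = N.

MISSES = 3

  [0] addr=0x3e blk=15 s=3: MISS | VC []
  [1] addr=0x1f blk=7 s=3: MISS | VC [15]
  [2] addr=0x23 blk=8 s=0: MISS | VC [15]
  [3] addr=0x3c blk=15 s=3: VC-HIT | VC [7]
  [4] addr=0x21 blk=8 s=0: L1-HIT | VC [7]
  [5] addr=0x1e blk=7 s=3: VC-HIT | VC [15]
  [6] addr=0x3d blk=15 s=3: VC-HIT | VC [7]
  [7] addr=0x20 blk=8 s=0: L1-HIT | VC [7]
  [8] addr=0x21 blk=8 s=0: L1-HIT | VC [7]
  [9] addr=0x1c blk=7 s=3: VC-HIT | VC [15]
  [10] addr=0x3c blk=15 s=3: VC-HIT | VC [7]
  [11] addr=0x3f blk=15 s=3: L1-HIT | VC [7]
  [12] addr=0x3f blk=15 s=3: L1-HIT | VC [7]
  [13] addr=0x3f blk=15 s=3: L1-HIT | VC [7]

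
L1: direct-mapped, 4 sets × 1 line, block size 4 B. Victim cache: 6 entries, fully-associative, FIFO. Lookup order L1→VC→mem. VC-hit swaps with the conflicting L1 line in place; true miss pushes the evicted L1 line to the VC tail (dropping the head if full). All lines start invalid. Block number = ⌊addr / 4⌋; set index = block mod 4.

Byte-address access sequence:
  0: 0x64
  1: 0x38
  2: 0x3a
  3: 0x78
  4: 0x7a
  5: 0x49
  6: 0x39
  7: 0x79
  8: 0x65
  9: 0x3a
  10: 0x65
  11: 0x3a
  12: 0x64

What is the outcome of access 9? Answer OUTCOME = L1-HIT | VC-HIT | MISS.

OUTCOME = VC-HIT

0: 0x64 (blk 25, set 1) → MISS  vc=[]
1: 0x38 (blk 14, set 2) → MISS  vc=[]
2: 0x3a (blk 14, set 2) → L1-HIT  vc=[]
3: 0x78 (blk 30, set 2) → MISS  vc=[14]
4: 0x7a (blk 30, set 2) → L1-HIT  vc=[14]
5: 0x49 (blk 18, set 2) → MISS  vc=[14, 30]
6: 0x39 (blk 14, set 2) → VC-HIT  vc=[18, 30]
7: 0x79 (blk 30, set 2) → VC-HIT  vc=[18, 14]
8: 0x65 (blk 25, set 1) → L1-HIT  vc=[18, 14]
9: 0x3a (blk 14, set 2) → VC-HIT  vc=[18, 30]
10: 0x65 (blk 25, set 1) → L1-HIT  vc=[18, 30]
11: 0x3a (blk 14, set 2) → L1-HIT  vc=[18, 30]
12: 0x64 (blk 25, set 1) → L1-HIT  vc=[18, 30]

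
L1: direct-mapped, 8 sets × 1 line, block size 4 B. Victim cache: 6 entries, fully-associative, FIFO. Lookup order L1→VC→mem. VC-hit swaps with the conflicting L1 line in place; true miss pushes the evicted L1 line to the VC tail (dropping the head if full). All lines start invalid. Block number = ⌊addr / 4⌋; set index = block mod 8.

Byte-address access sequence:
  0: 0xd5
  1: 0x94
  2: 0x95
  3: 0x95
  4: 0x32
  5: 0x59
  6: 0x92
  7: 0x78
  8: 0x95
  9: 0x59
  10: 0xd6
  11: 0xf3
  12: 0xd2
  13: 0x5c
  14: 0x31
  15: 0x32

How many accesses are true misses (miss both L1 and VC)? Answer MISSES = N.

MISSES = 9

0: 0xd5 (blk 53, set 5) → MISS  vc=[]
1: 0x94 (blk 37, set 5) → MISS  vc=[53]
2: 0x95 (blk 37, set 5) → L1-HIT  vc=[53]
3: 0x95 (blk 37, set 5) → L1-HIT  vc=[53]
4: 0x32 (blk 12, set 4) → MISS  vc=[53]
5: 0x59 (blk 22, set 6) → MISS  vc=[53]
6: 0x92 (blk 36, set 4) → MISS  vc=[53, 12]
7: 0x78 (blk 30, set 6) → MISS  vc=[53, 12, 22]
8: 0x95 (blk 37, set 5) → L1-HIT  vc=[53, 12, 22]
9: 0x59 (blk 22, set 6) → VC-HIT  vc=[53, 12, 30]
10: 0xd6 (blk 53, set 5) → VC-HIT  vc=[37, 12, 30]
11: 0xf3 (blk 60, set 4) → MISS  vc=[37, 12, 30, 36]
12: 0xd2 (blk 52, set 4) → MISS  vc=[37, 12, 30, 36, 60]
13: 0x5c (blk 23, set 7) → MISS  vc=[37, 12, 30, 36, 60]
14: 0x31 (blk 12, set 4) → VC-HIT  vc=[37, 52, 30, 36, 60]
15: 0x32 (blk 12, set 4) → L1-HIT  vc=[37, 52, 30, 36, 60]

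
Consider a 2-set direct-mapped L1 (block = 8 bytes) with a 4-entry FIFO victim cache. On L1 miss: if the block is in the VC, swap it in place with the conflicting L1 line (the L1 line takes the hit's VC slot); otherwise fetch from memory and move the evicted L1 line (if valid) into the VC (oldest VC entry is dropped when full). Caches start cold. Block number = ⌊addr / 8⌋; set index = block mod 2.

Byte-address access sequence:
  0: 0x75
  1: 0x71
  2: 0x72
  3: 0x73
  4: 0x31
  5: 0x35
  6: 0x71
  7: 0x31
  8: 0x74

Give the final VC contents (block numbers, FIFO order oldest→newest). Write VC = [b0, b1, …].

VC = [6]

#0 0x75→b14/s0 MISS; vc=[]
#1 0x71→b14/s0 L1-HIT; vc=[]
#2 0x72→b14/s0 L1-HIT; vc=[]
#3 0x73→b14/s0 L1-HIT; vc=[]
#4 0x31→b6/s0 MISS; vc=[14]
#5 0x35→b6/s0 L1-HIT; vc=[14]
#6 0x71→b14/s0 VC-HIT; vc=[6]
#7 0x31→b6/s0 VC-HIT; vc=[14]
#8 0x74→b14/s0 VC-HIT; vc=[6]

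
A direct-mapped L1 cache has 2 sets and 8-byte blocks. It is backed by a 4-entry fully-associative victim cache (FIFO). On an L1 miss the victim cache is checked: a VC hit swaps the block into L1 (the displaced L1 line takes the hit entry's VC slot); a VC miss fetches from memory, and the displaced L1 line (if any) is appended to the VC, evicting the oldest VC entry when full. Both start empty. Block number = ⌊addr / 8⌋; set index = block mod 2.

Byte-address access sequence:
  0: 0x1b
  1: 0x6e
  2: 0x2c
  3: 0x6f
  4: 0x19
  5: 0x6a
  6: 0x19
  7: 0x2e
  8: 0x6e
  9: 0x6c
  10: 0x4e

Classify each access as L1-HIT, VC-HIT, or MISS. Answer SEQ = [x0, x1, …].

  [0] addr=0x1b blk=3 s=1: MISS | VC []
  [1] addr=0x6e blk=13 s=1: MISS | VC [3]
  [2] addr=0x2c blk=5 s=1: MISS | VC [3, 13]
  [3] addr=0x6f blk=13 s=1: VC-HIT | VC [3, 5]
  [4] addr=0x19 blk=3 s=1: VC-HIT | VC [13, 5]
  [5] addr=0x6a blk=13 s=1: VC-HIT | VC [3, 5]
  [6] addr=0x19 blk=3 s=1: VC-HIT | VC [13, 5]
  [7] addr=0x2e blk=5 s=1: VC-HIT | VC [13, 3]
  [8] addr=0x6e blk=13 s=1: VC-HIT | VC [5, 3]
  [9] addr=0x6c blk=13 s=1: L1-HIT | VC [5, 3]
  [10] addr=0x4e blk=9 s=1: MISS | VC [5, 3, 13]

SEQ = [MISS, MISS, MISS, VC-HIT, VC-HIT, VC-HIT, VC-HIT, VC-HIT, VC-HIT, L1-HIT, MISS]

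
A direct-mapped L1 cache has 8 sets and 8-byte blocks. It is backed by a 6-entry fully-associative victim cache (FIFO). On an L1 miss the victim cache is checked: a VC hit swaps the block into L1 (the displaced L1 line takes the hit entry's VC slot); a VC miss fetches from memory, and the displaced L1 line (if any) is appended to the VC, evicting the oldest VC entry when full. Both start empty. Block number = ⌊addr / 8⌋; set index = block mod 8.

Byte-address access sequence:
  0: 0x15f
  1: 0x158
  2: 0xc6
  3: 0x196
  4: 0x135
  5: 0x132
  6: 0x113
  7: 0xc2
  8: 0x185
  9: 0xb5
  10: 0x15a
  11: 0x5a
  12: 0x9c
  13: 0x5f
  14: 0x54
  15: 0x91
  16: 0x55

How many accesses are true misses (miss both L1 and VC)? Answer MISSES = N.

  [0] addr=0x15f blk=43 s=3: MISS | VC []
  [1] addr=0x158 blk=43 s=3: L1-HIT | VC []
  [2] addr=0xc6 blk=24 s=0: MISS | VC []
  [3] addr=0x196 blk=50 s=2: MISS | VC []
  [4] addr=0x135 blk=38 s=6: MISS | VC []
  [5] addr=0x132 blk=38 s=6: L1-HIT | VC []
  [6] addr=0x113 blk=34 s=2: MISS | VC [50]
  [7] addr=0xc2 blk=24 s=0: L1-HIT | VC [50]
  [8] addr=0x185 blk=48 s=0: MISS | VC [50, 24]
  [9] addr=0xb5 blk=22 s=6: MISS | VC [50, 24, 38]
  [10] addr=0x15a blk=43 s=3: L1-HIT | VC [50, 24, 38]
  [11] addr=0x5a blk=11 s=3: MISS | VC [50, 24, 38, 43]
  [12] addr=0x9c blk=19 s=3: MISS | VC [50, 24, 38, 43, 11]
  [13] addr=0x5f blk=11 s=3: VC-HIT | VC [50, 24, 38, 43, 19]
  [14] addr=0x54 blk=10 s=2: MISS | VC [50, 24, 38, 43, 19, 34]
  [15] addr=0x91 blk=18 s=2: MISS | VC [24, 38, 43, 19, 34, 10]
  [16] addr=0x55 blk=10 s=2: VC-HIT | VC [24, 38, 43, 19, 34, 18]

MISSES = 11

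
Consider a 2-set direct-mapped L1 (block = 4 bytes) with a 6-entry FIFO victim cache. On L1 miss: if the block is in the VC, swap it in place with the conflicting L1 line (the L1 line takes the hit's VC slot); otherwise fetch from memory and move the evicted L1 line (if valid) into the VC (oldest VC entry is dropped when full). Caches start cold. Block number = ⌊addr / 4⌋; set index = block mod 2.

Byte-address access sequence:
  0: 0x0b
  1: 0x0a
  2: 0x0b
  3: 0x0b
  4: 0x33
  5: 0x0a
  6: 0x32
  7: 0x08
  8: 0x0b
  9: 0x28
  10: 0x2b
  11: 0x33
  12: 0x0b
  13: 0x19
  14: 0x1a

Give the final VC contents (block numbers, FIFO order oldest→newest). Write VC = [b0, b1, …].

VC = [10, 12, 2]

#0 0xb→b2/s0 MISS; vc=[]
#1 0xa→b2/s0 L1-HIT; vc=[]
#2 0xb→b2/s0 L1-HIT; vc=[]
#3 0xb→b2/s0 L1-HIT; vc=[]
#4 0x33→b12/s0 MISS; vc=[2]
#5 0xa→b2/s0 VC-HIT; vc=[12]
#6 0x32→b12/s0 VC-HIT; vc=[2]
#7 0x8→b2/s0 VC-HIT; vc=[12]
#8 0xb→b2/s0 L1-HIT; vc=[12]
#9 0x28→b10/s0 MISS; vc=[12,2]
#10 0x2b→b10/s0 L1-HIT; vc=[12,2]
#11 0x33→b12/s0 VC-HIT; vc=[10,2]
#12 0xb→b2/s0 VC-HIT; vc=[10,12]
#13 0x19→b6/s0 MISS; vc=[10,12,2]
#14 0x1a→b6/s0 L1-HIT; vc=[10,12,2]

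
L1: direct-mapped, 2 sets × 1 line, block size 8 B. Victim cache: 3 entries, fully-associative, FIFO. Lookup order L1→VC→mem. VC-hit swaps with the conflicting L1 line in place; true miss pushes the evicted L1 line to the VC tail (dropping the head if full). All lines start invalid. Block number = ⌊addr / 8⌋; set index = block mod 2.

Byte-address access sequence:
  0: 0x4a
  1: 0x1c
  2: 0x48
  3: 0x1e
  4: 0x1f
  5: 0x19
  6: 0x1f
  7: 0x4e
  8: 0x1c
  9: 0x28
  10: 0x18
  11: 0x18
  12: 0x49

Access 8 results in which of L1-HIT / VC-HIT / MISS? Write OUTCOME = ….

  [0] addr=0x4a blk=9 s=1: MISS | VC []
  [1] addr=0x1c blk=3 s=1: MISS | VC [9]
  [2] addr=0x48 blk=9 s=1: VC-HIT | VC [3]
  [3] addr=0x1e blk=3 s=1: VC-HIT | VC [9]
  [4] addr=0x1f blk=3 s=1: L1-HIT | VC [9]
  [5] addr=0x19 blk=3 s=1: L1-HIT | VC [9]
  [6] addr=0x1f blk=3 s=1: L1-HIT | VC [9]
  [7] addr=0x4e blk=9 s=1: VC-HIT | VC [3]
  [8] addr=0x1c blk=3 s=1: VC-HIT | VC [9]
  [9] addr=0x28 blk=5 s=1: MISS | VC [9, 3]
  [10] addr=0x18 blk=3 s=1: VC-HIT | VC [9, 5]
  [11] addr=0x18 blk=3 s=1: L1-HIT | VC [9, 5]
  [12] addr=0x49 blk=9 s=1: VC-HIT | VC [3, 5]

OUTCOME = VC-HIT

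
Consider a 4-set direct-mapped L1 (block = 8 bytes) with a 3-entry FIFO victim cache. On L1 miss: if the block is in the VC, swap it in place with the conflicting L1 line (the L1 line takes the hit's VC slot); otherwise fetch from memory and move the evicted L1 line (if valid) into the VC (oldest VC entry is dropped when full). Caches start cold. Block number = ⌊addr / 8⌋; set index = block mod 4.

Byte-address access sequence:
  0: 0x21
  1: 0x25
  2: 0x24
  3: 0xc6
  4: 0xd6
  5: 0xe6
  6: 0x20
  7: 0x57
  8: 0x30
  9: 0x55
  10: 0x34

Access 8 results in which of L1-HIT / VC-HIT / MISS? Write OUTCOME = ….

0: 0x21 (blk 4, set 0) → MISS  vc=[]
1: 0x25 (blk 4, set 0) → L1-HIT  vc=[]
2: 0x24 (blk 4, set 0) → L1-HIT  vc=[]
3: 0xc6 (blk 24, set 0) → MISS  vc=[4]
4: 0xd6 (blk 26, set 2) → MISS  vc=[4]
5: 0xe6 (blk 28, set 0) → MISS  vc=[4, 24]
6: 0x20 (blk 4, set 0) → VC-HIT  vc=[28, 24]
7: 0x57 (blk 10, set 2) → MISS  vc=[28, 24, 26]
8: 0x30 (blk 6, set 2) → MISS  vc=[24, 26, 10]
9: 0x55 (blk 10, set 2) → VC-HIT  vc=[24, 26, 6]
10: 0x34 (blk 6, set 2) → VC-HIT  vc=[24, 26, 10]

OUTCOME = MISS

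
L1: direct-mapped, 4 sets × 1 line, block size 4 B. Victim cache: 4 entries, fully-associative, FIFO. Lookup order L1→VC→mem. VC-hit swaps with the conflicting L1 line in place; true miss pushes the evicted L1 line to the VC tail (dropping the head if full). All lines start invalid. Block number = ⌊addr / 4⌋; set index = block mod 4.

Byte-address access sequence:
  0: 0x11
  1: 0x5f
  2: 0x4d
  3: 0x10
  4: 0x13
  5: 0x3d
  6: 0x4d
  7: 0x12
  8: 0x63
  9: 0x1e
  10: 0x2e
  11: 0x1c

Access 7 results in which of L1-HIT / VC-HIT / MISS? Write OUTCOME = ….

OUTCOME = L1-HIT

0: 0x11 (blk 4, set 0) → MISS  vc=[]
1: 0x5f (blk 23, set 3) → MISS  vc=[]
2: 0x4d (blk 19, set 3) → MISS  vc=[23]
3: 0x10 (blk 4, set 0) → L1-HIT  vc=[23]
4: 0x13 (blk 4, set 0) → L1-HIT  vc=[23]
5: 0x3d (blk 15, set 3) → MISS  vc=[23, 19]
6: 0x4d (blk 19, set 3) → VC-HIT  vc=[23, 15]
7: 0x12 (blk 4, set 0) → L1-HIT  vc=[23, 15]
8: 0x63 (blk 24, set 0) → MISS  vc=[23, 15, 4]
9: 0x1e (blk 7, set 3) → MISS  vc=[23, 15, 4, 19]
10: 0x2e (blk 11, set 3) → MISS  vc=[15, 4, 19, 7]
11: 0x1c (blk 7, set 3) → VC-HIT  vc=[15, 4, 19, 11]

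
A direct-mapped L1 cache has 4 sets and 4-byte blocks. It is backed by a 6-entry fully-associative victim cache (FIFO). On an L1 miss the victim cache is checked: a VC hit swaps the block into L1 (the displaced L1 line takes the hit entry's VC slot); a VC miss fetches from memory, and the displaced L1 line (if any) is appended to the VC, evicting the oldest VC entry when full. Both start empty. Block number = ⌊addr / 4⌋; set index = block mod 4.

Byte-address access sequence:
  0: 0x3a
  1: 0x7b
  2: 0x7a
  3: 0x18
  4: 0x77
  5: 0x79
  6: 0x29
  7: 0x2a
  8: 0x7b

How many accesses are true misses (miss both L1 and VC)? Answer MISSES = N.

MISSES = 5

  [0] addr=0x3a blk=14 s=2: MISS | VC []
  [1] addr=0x7b blk=30 s=2: MISS | VC [14]
  [2] addr=0x7a blk=30 s=2: L1-HIT | VC [14]
  [3] addr=0x18 blk=6 s=2: MISS | VC [14, 30]
  [4] addr=0x77 blk=29 s=1: MISS | VC [14, 30]
  [5] addr=0x79 blk=30 s=2: VC-HIT | VC [14, 6]
  [6] addr=0x29 blk=10 s=2: MISS | VC [14, 6, 30]
  [7] addr=0x2a blk=10 s=2: L1-HIT | VC [14, 6, 30]
  [8] addr=0x7b blk=30 s=2: VC-HIT | VC [14, 6, 10]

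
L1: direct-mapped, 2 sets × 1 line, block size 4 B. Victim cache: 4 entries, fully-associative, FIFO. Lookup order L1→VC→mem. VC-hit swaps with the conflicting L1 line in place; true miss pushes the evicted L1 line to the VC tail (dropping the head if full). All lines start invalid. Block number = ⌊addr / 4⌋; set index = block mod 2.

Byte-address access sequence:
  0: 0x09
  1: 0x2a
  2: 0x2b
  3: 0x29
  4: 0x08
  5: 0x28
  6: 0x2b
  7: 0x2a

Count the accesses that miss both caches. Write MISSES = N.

MISSES = 2

0: 0x9 (blk 2, set 0) → MISS  vc=[]
1: 0x2a (blk 10, set 0) → MISS  vc=[2]
2: 0x2b (blk 10, set 0) → L1-HIT  vc=[2]
3: 0x29 (blk 10, set 0) → L1-HIT  vc=[2]
4: 0x8 (blk 2, set 0) → VC-HIT  vc=[10]
5: 0x28 (blk 10, set 0) → VC-HIT  vc=[2]
6: 0x2b (blk 10, set 0) → L1-HIT  vc=[2]
7: 0x2a (blk 10, set 0) → L1-HIT  vc=[2]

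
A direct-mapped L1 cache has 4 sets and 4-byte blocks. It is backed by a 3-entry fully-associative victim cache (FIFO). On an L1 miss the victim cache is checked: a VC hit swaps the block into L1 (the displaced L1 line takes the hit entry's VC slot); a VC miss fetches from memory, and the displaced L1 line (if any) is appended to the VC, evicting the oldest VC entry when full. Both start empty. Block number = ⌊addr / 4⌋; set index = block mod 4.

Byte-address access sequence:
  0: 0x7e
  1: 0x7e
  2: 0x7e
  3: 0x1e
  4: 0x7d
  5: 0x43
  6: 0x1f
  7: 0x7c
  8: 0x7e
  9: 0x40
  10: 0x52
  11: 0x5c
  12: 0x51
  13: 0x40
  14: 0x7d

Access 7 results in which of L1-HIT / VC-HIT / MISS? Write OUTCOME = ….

0: 0x7e (blk 31, set 3) → MISS  vc=[]
1: 0x7e (blk 31, set 3) → L1-HIT  vc=[]
2: 0x7e (blk 31, set 3) → L1-HIT  vc=[]
3: 0x1e (blk 7, set 3) → MISS  vc=[31]
4: 0x7d (blk 31, set 3) → VC-HIT  vc=[7]
5: 0x43 (blk 16, set 0) → MISS  vc=[7]
6: 0x1f (blk 7, set 3) → VC-HIT  vc=[31]
7: 0x7c (blk 31, set 3) → VC-HIT  vc=[7]
8: 0x7e (blk 31, set 3) → L1-HIT  vc=[7]
9: 0x40 (blk 16, set 0) → L1-HIT  vc=[7]
10: 0x52 (blk 20, set 0) → MISS  vc=[7, 16]
11: 0x5c (blk 23, set 3) → MISS  vc=[7, 16, 31]
12: 0x51 (blk 20, set 0) → L1-HIT  vc=[7, 16, 31]
13: 0x40 (blk 16, set 0) → VC-HIT  vc=[7, 20, 31]
14: 0x7d (blk 31, set 3) → VC-HIT  vc=[7, 20, 23]

OUTCOME = VC-HIT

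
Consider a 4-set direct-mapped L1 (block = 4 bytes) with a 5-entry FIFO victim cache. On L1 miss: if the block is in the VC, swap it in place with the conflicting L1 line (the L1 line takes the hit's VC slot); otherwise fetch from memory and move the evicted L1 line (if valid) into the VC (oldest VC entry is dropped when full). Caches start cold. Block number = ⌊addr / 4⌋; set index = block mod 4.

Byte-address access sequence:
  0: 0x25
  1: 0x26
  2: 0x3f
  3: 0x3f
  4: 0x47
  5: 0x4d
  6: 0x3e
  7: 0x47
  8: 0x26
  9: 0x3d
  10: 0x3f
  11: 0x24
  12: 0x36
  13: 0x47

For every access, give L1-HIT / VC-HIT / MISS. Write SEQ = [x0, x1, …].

  [0] addr=0x25 blk=9 s=1: MISS | VC []
  [1] addr=0x26 blk=9 s=1: L1-HIT | VC []
  [2] addr=0x3f blk=15 s=3: MISS | VC []
  [3] addr=0x3f blk=15 s=3: L1-HIT | VC []
  [4] addr=0x47 blk=17 s=1: MISS | VC [9]
  [5] addr=0x4d blk=19 s=3: MISS | VC [9, 15]
  [6] addr=0x3e blk=15 s=3: VC-HIT | VC [9, 19]
  [7] addr=0x47 blk=17 s=1: L1-HIT | VC [9, 19]
  [8] addr=0x26 blk=9 s=1: VC-HIT | VC [17, 19]
  [9] addr=0x3d blk=15 s=3: L1-HIT | VC [17, 19]
  [10] addr=0x3f blk=15 s=3: L1-HIT | VC [17, 19]
  [11] addr=0x24 blk=9 s=1: L1-HIT | VC [17, 19]
  [12] addr=0x36 blk=13 s=1: MISS | VC [17, 19, 9]
  [13] addr=0x47 blk=17 s=1: VC-HIT | VC [13, 19, 9]

SEQ = [MISS, L1-HIT, MISS, L1-HIT, MISS, MISS, VC-HIT, L1-HIT, VC-HIT, L1-HIT, L1-HIT, L1-HIT, MISS, VC-HIT]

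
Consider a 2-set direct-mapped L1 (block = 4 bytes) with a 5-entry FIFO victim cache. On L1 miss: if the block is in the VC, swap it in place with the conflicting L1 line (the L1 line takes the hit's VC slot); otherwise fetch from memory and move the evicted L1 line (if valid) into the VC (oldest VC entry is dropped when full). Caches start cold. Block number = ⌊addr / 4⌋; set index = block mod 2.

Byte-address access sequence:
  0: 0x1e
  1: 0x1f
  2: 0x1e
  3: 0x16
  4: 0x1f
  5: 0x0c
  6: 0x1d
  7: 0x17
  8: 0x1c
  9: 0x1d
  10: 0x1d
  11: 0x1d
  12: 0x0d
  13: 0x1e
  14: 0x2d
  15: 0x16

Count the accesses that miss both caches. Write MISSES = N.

MISSES = 4

0: 0x1e (blk 7, set 1) → MISS  vc=[]
1: 0x1f (blk 7, set 1) → L1-HIT  vc=[]
2: 0x1e (blk 7, set 1) → L1-HIT  vc=[]
3: 0x16 (blk 5, set 1) → MISS  vc=[7]
4: 0x1f (blk 7, set 1) → VC-HIT  vc=[5]
5: 0xc (blk 3, set 1) → MISS  vc=[5, 7]
6: 0x1d (blk 7, set 1) → VC-HIT  vc=[5, 3]
7: 0x17 (blk 5, set 1) → VC-HIT  vc=[7, 3]
8: 0x1c (blk 7, set 1) → VC-HIT  vc=[5, 3]
9: 0x1d (blk 7, set 1) → L1-HIT  vc=[5, 3]
10: 0x1d (blk 7, set 1) → L1-HIT  vc=[5, 3]
11: 0x1d (blk 7, set 1) → L1-HIT  vc=[5, 3]
12: 0xd (blk 3, set 1) → VC-HIT  vc=[5, 7]
13: 0x1e (blk 7, set 1) → VC-HIT  vc=[5, 3]
14: 0x2d (blk 11, set 1) → MISS  vc=[5, 3, 7]
15: 0x16 (blk 5, set 1) → VC-HIT  vc=[11, 3, 7]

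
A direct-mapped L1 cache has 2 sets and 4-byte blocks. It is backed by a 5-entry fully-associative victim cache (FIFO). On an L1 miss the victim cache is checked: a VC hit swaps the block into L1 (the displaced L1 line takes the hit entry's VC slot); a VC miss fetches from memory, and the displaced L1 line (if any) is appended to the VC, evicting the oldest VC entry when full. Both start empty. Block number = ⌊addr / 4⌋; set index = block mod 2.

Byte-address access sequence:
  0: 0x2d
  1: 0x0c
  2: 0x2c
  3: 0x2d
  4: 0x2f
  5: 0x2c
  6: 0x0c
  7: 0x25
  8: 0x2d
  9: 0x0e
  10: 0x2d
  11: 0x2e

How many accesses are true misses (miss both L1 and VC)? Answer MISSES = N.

#0 0x2d→b11/s1 MISS; vc=[]
#1 0xc→b3/s1 MISS; vc=[11]
#2 0x2c→b11/s1 VC-HIT; vc=[3]
#3 0x2d→b11/s1 L1-HIT; vc=[3]
#4 0x2f→b11/s1 L1-HIT; vc=[3]
#5 0x2c→b11/s1 L1-HIT; vc=[3]
#6 0xc→b3/s1 VC-HIT; vc=[11]
#7 0x25→b9/s1 MISS; vc=[11,3]
#8 0x2d→b11/s1 VC-HIT; vc=[9,3]
#9 0xe→b3/s1 VC-HIT; vc=[9,11]
#10 0x2d→b11/s1 VC-HIT; vc=[9,3]
#11 0x2e→b11/s1 L1-HIT; vc=[9,3]

MISSES = 3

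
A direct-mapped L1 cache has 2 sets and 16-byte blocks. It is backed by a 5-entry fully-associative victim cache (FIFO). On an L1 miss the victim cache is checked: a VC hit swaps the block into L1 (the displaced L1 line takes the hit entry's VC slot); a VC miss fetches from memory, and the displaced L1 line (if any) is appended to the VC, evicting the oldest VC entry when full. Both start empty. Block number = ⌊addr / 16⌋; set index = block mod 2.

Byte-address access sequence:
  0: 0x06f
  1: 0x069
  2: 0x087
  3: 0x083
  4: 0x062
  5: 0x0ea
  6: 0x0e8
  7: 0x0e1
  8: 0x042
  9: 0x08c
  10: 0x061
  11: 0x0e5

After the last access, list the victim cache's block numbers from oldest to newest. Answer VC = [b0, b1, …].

#0 0x6f→b6/s0 MISS; vc=[]
#1 0x69→b6/s0 L1-HIT; vc=[]
#2 0x87→b8/s0 MISS; vc=[6]
#3 0x83→b8/s0 L1-HIT; vc=[6]
#4 0x62→b6/s0 VC-HIT; vc=[8]
#5 0xea→b14/s0 MISS; vc=[8,6]
#6 0xe8→b14/s0 L1-HIT; vc=[8,6]
#7 0xe1→b14/s0 L1-HIT; vc=[8,6]
#8 0x42→b4/s0 MISS; vc=[8,6,14]
#9 0x8c→b8/s0 VC-HIT; vc=[4,6,14]
#10 0x61→b6/s0 VC-HIT; vc=[4,8,14]
#11 0xe5→b14/s0 VC-HIT; vc=[4,8,6]

VC = [4, 8, 6]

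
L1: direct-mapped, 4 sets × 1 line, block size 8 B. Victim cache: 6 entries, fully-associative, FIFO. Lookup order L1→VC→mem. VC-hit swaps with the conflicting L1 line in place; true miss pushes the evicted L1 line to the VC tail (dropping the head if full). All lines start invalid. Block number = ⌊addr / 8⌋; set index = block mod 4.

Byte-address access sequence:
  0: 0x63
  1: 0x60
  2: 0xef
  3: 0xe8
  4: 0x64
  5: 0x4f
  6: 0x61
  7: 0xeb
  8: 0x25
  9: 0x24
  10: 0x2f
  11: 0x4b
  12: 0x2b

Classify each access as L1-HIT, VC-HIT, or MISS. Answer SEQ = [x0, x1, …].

SEQ = [MISS, L1-HIT, MISS, L1-HIT, L1-HIT, MISS, L1-HIT, VC-HIT, MISS, L1-HIT, MISS, VC-HIT, VC-HIT]

  [0] addr=0x63 blk=12 s=0: MISS | VC []
  [1] addr=0x60 blk=12 s=0: L1-HIT | VC []
  [2] addr=0xef blk=29 s=1: MISS | VC []
  [3] addr=0xe8 blk=29 s=1: L1-HIT | VC []
  [4] addr=0x64 blk=12 s=0: L1-HIT | VC []
  [5] addr=0x4f blk=9 s=1: MISS | VC [29]
  [6] addr=0x61 blk=12 s=0: L1-HIT | VC [29]
  [7] addr=0xeb blk=29 s=1: VC-HIT | VC [9]
  [8] addr=0x25 blk=4 s=0: MISS | VC [9, 12]
  [9] addr=0x24 blk=4 s=0: L1-HIT | VC [9, 12]
  [10] addr=0x2f blk=5 s=1: MISS | VC [9, 12, 29]
  [11] addr=0x4b blk=9 s=1: VC-HIT | VC [5, 12, 29]
  [12] addr=0x2b blk=5 s=1: VC-HIT | VC [9, 12, 29]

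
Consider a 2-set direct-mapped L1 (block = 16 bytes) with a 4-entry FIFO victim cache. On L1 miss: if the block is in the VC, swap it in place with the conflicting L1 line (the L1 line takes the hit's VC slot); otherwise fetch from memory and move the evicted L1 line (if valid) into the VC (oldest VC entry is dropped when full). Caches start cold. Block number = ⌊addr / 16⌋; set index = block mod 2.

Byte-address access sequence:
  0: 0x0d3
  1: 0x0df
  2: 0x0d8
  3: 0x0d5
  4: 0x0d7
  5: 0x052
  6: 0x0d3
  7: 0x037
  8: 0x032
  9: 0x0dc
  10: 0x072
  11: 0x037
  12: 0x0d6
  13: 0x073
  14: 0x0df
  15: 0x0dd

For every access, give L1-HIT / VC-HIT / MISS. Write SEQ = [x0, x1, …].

  [0] addr=0xd3 blk=13 s=1: MISS | VC []
  [1] addr=0xdf blk=13 s=1: L1-HIT | VC []
  [2] addr=0xd8 blk=13 s=1: L1-HIT | VC []
  [3] addr=0xd5 blk=13 s=1: L1-HIT | VC []
  [4] addr=0xd7 blk=13 s=1: L1-HIT | VC []
  [5] addr=0x52 blk=5 s=1: MISS | VC [13]
  [6] addr=0xd3 blk=13 s=1: VC-HIT | VC [5]
  [7] addr=0x37 blk=3 s=1: MISS | VC [5, 13]
  [8] addr=0x32 blk=3 s=1: L1-HIT | VC [5, 13]
  [9] addr=0xdc blk=13 s=1: VC-HIT | VC [5, 3]
  [10] addr=0x72 blk=7 s=1: MISS | VC [5, 3, 13]
  [11] addr=0x37 blk=3 s=1: VC-HIT | VC [5, 7, 13]
  [12] addr=0xd6 blk=13 s=1: VC-HIT | VC [5, 7, 3]
  [13] addr=0x73 blk=7 s=1: VC-HIT | VC [5, 13, 3]
  [14] addr=0xdf blk=13 s=1: VC-HIT | VC [5, 7, 3]
  [15] addr=0xdd blk=13 s=1: L1-HIT | VC [5, 7, 3]

SEQ = [MISS, L1-HIT, L1-HIT, L1-HIT, L1-HIT, MISS, VC-HIT, MISS, L1-HIT, VC-HIT, MISS, VC-HIT, VC-HIT, VC-HIT, VC-HIT, L1-HIT]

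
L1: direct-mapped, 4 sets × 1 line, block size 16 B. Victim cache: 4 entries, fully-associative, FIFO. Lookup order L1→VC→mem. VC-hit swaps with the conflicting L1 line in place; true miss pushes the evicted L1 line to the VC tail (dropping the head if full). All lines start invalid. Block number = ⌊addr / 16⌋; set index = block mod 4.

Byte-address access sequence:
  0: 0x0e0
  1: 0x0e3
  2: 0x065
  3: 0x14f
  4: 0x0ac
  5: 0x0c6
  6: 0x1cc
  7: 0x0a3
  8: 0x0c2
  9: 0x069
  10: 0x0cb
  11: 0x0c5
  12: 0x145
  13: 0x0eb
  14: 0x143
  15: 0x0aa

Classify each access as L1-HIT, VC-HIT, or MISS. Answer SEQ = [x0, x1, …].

#0 0xe0→b14/s2 MISS; vc=[]
#1 0xe3→b14/s2 L1-HIT; vc=[]
#2 0x65→b6/s2 MISS; vc=[14]
#3 0x14f→b20/s0 MISS; vc=[14]
#4 0xac→b10/s2 MISS; vc=[14,6]
#5 0xc6→b12/s0 MISS; vc=[14,6,20]
#6 0x1cc→b28/s0 MISS; vc=[14,6,20,12]
#7 0xa3→b10/s2 L1-HIT; vc=[14,6,20,12]
#8 0xc2→b12/s0 VC-HIT; vc=[14,6,20,28]
#9 0x69→b6/s2 VC-HIT; vc=[14,10,20,28]
#10 0xcb→b12/s0 L1-HIT; vc=[14,10,20,28]
#11 0xc5→b12/s0 L1-HIT; vc=[14,10,20,28]
#12 0x145→b20/s0 VC-HIT; vc=[14,10,12,28]
#13 0xeb→b14/s2 VC-HIT; vc=[6,10,12,28]
#14 0x143→b20/s0 L1-HIT; vc=[6,10,12,28]
#15 0xaa→b10/s2 VC-HIT; vc=[6,14,12,28]

SEQ = [MISS, L1-HIT, MISS, MISS, MISS, MISS, MISS, L1-HIT, VC-HIT, VC-HIT, L1-HIT, L1-HIT, VC-HIT, VC-HIT, L1-HIT, VC-HIT]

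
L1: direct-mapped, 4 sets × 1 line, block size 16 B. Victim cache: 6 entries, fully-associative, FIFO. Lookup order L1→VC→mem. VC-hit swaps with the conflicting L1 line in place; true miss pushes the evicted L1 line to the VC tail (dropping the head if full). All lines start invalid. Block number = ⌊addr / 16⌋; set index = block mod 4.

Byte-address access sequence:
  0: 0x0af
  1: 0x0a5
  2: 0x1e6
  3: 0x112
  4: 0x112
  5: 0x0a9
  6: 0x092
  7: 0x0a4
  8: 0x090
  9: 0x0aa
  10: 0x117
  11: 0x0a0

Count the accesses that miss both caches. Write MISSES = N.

MISSES = 4

#0 0xaf→b10/s2 MISS; vc=[]
#1 0xa5→b10/s2 L1-HIT; vc=[]
#2 0x1e6→b30/s2 MISS; vc=[10]
#3 0x112→b17/s1 MISS; vc=[10]
#4 0x112→b17/s1 L1-HIT; vc=[10]
#5 0xa9→b10/s2 VC-HIT; vc=[30]
#6 0x92→b9/s1 MISS; vc=[30,17]
#7 0xa4→b10/s2 L1-HIT; vc=[30,17]
#8 0x90→b9/s1 L1-HIT; vc=[30,17]
#9 0xaa→b10/s2 L1-HIT; vc=[30,17]
#10 0x117→b17/s1 VC-HIT; vc=[30,9]
#11 0xa0→b10/s2 L1-HIT; vc=[30,9]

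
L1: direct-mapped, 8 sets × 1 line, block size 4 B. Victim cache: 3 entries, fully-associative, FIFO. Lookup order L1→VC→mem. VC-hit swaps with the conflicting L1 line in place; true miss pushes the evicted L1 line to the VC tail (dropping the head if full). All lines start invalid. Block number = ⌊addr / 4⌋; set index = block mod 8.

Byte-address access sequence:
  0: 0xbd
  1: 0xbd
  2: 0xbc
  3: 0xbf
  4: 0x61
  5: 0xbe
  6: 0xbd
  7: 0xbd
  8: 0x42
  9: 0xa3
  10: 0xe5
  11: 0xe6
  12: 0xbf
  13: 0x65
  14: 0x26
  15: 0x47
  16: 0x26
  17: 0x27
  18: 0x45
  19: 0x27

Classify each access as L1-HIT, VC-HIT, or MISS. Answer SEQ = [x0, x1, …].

SEQ = [MISS, L1-HIT, L1-HIT, L1-HIT, MISS, L1-HIT, L1-HIT, L1-HIT, MISS, MISS, MISS, L1-HIT, L1-HIT, MISS, MISS, MISS, VC-HIT, L1-HIT, VC-HIT, VC-HIT]

  [0] addr=0xbd blk=47 s=7: MISS | VC []
  [1] addr=0xbd blk=47 s=7: L1-HIT | VC []
  [2] addr=0xbc blk=47 s=7: L1-HIT | VC []
  [3] addr=0xbf blk=47 s=7: L1-HIT | VC []
  [4] addr=0x61 blk=24 s=0: MISS | VC []
  [5] addr=0xbe blk=47 s=7: L1-HIT | VC []
  [6] addr=0xbd blk=47 s=7: L1-HIT | VC []
  [7] addr=0xbd blk=47 s=7: L1-HIT | VC []
  [8] addr=0x42 blk=16 s=0: MISS | VC [24]
  [9] addr=0xa3 blk=40 s=0: MISS | VC [24, 16]
  [10] addr=0xe5 blk=57 s=1: MISS | VC [24, 16]
  [11] addr=0xe6 blk=57 s=1: L1-HIT | VC [24, 16]
  [12] addr=0xbf blk=47 s=7: L1-HIT | VC [24, 16]
  [13] addr=0x65 blk=25 s=1: MISS | VC [24, 16, 57]
  [14] addr=0x26 blk=9 s=1: MISS | VC [16, 57, 25]
  [15] addr=0x47 blk=17 s=1: MISS | VC [57, 25, 9]
  [16] addr=0x26 blk=9 s=1: VC-HIT | VC [57, 25, 17]
  [17] addr=0x27 blk=9 s=1: L1-HIT | VC [57, 25, 17]
  [18] addr=0x45 blk=17 s=1: VC-HIT | VC [57, 25, 9]
  [19] addr=0x27 blk=9 s=1: VC-HIT | VC [57, 25, 17]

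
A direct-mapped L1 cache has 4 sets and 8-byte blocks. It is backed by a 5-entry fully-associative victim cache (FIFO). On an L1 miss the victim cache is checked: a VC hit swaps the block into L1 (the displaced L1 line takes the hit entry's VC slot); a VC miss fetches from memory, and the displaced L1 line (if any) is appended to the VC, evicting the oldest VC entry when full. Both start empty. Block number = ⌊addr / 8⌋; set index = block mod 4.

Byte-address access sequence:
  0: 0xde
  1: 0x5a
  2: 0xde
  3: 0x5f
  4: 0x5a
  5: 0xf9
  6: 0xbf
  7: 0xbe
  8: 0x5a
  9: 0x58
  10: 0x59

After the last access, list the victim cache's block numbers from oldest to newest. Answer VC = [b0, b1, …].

  [0] addr=0xde blk=27 s=3: MISS | VC []
  [1] addr=0x5a blk=11 s=3: MISS | VC [27]
  [2] addr=0xde blk=27 s=3: VC-HIT | VC [11]
  [3] addr=0x5f blk=11 s=3: VC-HIT | VC [27]
  [4] addr=0x5a blk=11 s=3: L1-HIT | VC [27]
  [5] addr=0xf9 blk=31 s=3: MISS | VC [27, 11]
  [6] addr=0xbf blk=23 s=3: MISS | VC [27, 11, 31]
  [7] addr=0xbe blk=23 s=3: L1-HIT | VC [27, 11, 31]
  [8] addr=0x5a blk=11 s=3: VC-HIT | VC [27, 23, 31]
  [9] addr=0x58 blk=11 s=3: L1-HIT | VC [27, 23, 31]
  [10] addr=0x59 blk=11 s=3: L1-HIT | VC [27, 23, 31]

VC = [27, 23, 31]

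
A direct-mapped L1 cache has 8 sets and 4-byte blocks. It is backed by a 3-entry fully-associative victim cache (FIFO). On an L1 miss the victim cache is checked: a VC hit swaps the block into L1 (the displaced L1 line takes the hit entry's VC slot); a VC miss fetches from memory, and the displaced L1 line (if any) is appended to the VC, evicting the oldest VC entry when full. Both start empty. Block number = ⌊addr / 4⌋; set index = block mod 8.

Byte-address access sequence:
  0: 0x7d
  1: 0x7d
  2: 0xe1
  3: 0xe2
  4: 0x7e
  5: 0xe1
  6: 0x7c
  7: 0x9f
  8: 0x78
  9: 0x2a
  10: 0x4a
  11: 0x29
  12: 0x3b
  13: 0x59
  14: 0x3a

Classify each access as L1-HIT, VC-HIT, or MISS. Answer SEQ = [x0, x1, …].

SEQ = [MISS, L1-HIT, MISS, L1-HIT, L1-HIT, L1-HIT, L1-HIT, MISS, MISS, MISS, MISS, VC-HIT, MISS, MISS, VC-HIT]

#0 0x7d→b31/s7 MISS; vc=[]
#1 0x7d→b31/s7 L1-HIT; vc=[]
#2 0xe1→b56/s0 MISS; vc=[]
#3 0xe2→b56/s0 L1-HIT; vc=[]
#4 0x7e→b31/s7 L1-HIT; vc=[]
#5 0xe1→b56/s0 L1-HIT; vc=[]
#6 0x7c→b31/s7 L1-HIT; vc=[]
#7 0x9f→b39/s7 MISS; vc=[31]
#8 0x78→b30/s6 MISS; vc=[31]
#9 0x2a→b10/s2 MISS; vc=[31]
#10 0x4a→b18/s2 MISS; vc=[31,10]
#11 0x29→b10/s2 VC-HIT; vc=[31,18]
#12 0x3b→b14/s6 MISS; vc=[31,18,30]
#13 0x59→b22/s6 MISS; vc=[18,30,14]
#14 0x3a→b14/s6 VC-HIT; vc=[18,30,22]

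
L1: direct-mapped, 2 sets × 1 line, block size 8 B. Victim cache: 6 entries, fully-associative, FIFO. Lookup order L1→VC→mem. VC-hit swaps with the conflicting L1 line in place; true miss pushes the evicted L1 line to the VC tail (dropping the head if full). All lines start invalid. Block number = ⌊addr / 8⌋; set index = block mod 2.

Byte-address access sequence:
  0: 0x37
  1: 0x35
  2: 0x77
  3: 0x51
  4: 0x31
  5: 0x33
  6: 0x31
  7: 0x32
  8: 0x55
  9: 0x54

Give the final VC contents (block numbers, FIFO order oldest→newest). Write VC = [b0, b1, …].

VC = [6, 14]

#0 0x37→b6/s0 MISS; vc=[]
#1 0x35→b6/s0 L1-HIT; vc=[]
#2 0x77→b14/s0 MISS; vc=[6]
#3 0x51→b10/s0 MISS; vc=[6,14]
#4 0x31→b6/s0 VC-HIT; vc=[10,14]
#5 0x33→b6/s0 L1-HIT; vc=[10,14]
#6 0x31→b6/s0 L1-HIT; vc=[10,14]
#7 0x32→b6/s0 L1-HIT; vc=[10,14]
#8 0x55→b10/s0 VC-HIT; vc=[6,14]
#9 0x54→b10/s0 L1-HIT; vc=[6,14]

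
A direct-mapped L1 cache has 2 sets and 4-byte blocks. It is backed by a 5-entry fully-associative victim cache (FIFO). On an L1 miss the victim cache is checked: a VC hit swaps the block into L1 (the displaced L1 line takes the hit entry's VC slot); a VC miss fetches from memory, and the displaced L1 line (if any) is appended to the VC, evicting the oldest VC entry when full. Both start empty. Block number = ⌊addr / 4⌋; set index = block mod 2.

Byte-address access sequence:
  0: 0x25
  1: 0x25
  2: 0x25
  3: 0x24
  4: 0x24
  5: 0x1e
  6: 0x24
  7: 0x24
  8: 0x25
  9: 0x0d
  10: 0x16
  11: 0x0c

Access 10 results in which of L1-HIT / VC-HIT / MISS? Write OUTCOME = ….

0: 0x25 (blk 9, set 1) → MISS  vc=[]
1: 0x25 (blk 9, set 1) → L1-HIT  vc=[]
2: 0x25 (blk 9, set 1) → L1-HIT  vc=[]
3: 0x24 (blk 9, set 1) → L1-HIT  vc=[]
4: 0x24 (blk 9, set 1) → L1-HIT  vc=[]
5: 0x1e (blk 7, set 1) → MISS  vc=[9]
6: 0x24 (blk 9, set 1) → VC-HIT  vc=[7]
7: 0x24 (blk 9, set 1) → L1-HIT  vc=[7]
8: 0x25 (blk 9, set 1) → L1-HIT  vc=[7]
9: 0xd (blk 3, set 1) → MISS  vc=[7, 9]
10: 0x16 (blk 5, set 1) → MISS  vc=[7, 9, 3]
11: 0xc (blk 3, set 1) → VC-HIT  vc=[7, 9, 5]

OUTCOME = MISS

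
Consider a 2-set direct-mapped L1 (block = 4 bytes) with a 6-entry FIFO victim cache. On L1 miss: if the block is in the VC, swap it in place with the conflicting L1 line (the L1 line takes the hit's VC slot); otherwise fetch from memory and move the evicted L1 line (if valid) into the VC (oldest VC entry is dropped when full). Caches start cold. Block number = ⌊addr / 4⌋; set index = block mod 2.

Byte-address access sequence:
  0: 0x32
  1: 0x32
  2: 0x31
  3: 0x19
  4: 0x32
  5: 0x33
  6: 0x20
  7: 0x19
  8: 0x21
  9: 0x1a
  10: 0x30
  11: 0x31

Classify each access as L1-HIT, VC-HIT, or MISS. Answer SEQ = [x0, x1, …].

SEQ = [MISS, L1-HIT, L1-HIT, MISS, VC-HIT, L1-HIT, MISS, VC-HIT, VC-HIT, VC-HIT, VC-HIT, L1-HIT]

#0 0x32→b12/s0 MISS; vc=[]
#1 0x32→b12/s0 L1-HIT; vc=[]
#2 0x31→b12/s0 L1-HIT; vc=[]
#3 0x19→b6/s0 MISS; vc=[12]
#4 0x32→b12/s0 VC-HIT; vc=[6]
#5 0x33→b12/s0 L1-HIT; vc=[6]
#6 0x20→b8/s0 MISS; vc=[6,12]
#7 0x19→b6/s0 VC-HIT; vc=[8,12]
#8 0x21→b8/s0 VC-HIT; vc=[6,12]
#9 0x1a→b6/s0 VC-HIT; vc=[8,12]
#10 0x30→b12/s0 VC-HIT; vc=[8,6]
#11 0x31→b12/s0 L1-HIT; vc=[8,6]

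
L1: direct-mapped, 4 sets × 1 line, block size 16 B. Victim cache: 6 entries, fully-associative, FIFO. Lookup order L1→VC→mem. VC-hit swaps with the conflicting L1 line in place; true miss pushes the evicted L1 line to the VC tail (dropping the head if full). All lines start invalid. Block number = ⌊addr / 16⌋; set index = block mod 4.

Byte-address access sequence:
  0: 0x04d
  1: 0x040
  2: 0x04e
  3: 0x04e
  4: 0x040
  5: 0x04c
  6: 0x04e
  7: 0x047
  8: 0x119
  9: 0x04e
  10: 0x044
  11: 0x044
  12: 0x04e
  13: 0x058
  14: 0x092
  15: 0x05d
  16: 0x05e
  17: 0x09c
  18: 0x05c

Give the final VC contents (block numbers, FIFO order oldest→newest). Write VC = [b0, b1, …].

0: 0x4d (blk 4, set 0) → MISS  vc=[]
1: 0x40 (blk 4, set 0) → L1-HIT  vc=[]
2: 0x4e (blk 4, set 0) → L1-HIT  vc=[]
3: 0x4e (blk 4, set 0) → L1-HIT  vc=[]
4: 0x40 (blk 4, set 0) → L1-HIT  vc=[]
5: 0x4c (blk 4, set 0) → L1-HIT  vc=[]
6: 0x4e (blk 4, set 0) → L1-HIT  vc=[]
7: 0x47 (blk 4, set 0) → L1-HIT  vc=[]
8: 0x119 (blk 17, set 1) → MISS  vc=[]
9: 0x4e (blk 4, set 0) → L1-HIT  vc=[]
10: 0x44 (blk 4, set 0) → L1-HIT  vc=[]
11: 0x44 (blk 4, set 0) → L1-HIT  vc=[]
12: 0x4e (blk 4, set 0) → L1-HIT  vc=[]
13: 0x58 (blk 5, set 1) → MISS  vc=[17]
14: 0x92 (blk 9, set 1) → MISS  vc=[17, 5]
15: 0x5d (blk 5, set 1) → VC-HIT  vc=[17, 9]
16: 0x5e (blk 5, set 1) → L1-HIT  vc=[17, 9]
17: 0x9c (blk 9, set 1) → VC-HIT  vc=[17, 5]
18: 0x5c (blk 5, set 1) → VC-HIT  vc=[17, 9]

VC = [17, 9]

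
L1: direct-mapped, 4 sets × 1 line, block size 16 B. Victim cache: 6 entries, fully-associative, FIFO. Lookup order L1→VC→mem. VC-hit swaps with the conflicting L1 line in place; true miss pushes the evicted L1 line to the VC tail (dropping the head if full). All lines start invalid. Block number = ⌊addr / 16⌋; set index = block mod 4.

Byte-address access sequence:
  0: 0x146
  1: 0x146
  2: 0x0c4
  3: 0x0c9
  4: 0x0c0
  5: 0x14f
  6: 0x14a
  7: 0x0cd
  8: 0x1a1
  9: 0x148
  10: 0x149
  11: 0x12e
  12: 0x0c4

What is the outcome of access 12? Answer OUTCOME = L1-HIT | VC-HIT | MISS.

0: 0x146 (blk 20, set 0) → MISS  vc=[]
1: 0x146 (blk 20, set 0) → L1-HIT  vc=[]
2: 0xc4 (blk 12, set 0) → MISS  vc=[20]
3: 0xc9 (blk 12, set 0) → L1-HIT  vc=[20]
4: 0xc0 (blk 12, set 0) → L1-HIT  vc=[20]
5: 0x14f (blk 20, set 0) → VC-HIT  vc=[12]
6: 0x14a (blk 20, set 0) → L1-HIT  vc=[12]
7: 0xcd (blk 12, set 0) → VC-HIT  vc=[20]
8: 0x1a1 (blk 26, set 2) → MISS  vc=[20]
9: 0x148 (blk 20, set 0) → VC-HIT  vc=[12]
10: 0x149 (blk 20, set 0) → L1-HIT  vc=[12]
11: 0x12e (blk 18, set 2) → MISS  vc=[12, 26]
12: 0xc4 (blk 12, set 0) → VC-HIT  vc=[20, 26]

OUTCOME = VC-HIT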